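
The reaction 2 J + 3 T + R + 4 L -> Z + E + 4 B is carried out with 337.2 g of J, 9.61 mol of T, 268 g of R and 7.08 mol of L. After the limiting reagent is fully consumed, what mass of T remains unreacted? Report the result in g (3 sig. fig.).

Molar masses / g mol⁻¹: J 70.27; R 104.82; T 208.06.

895 g

n(J) = 337.2 / 70.27 = 4.799 mol
n(T) = 9.610 mol
n(R) = 268.0 / 104.82 = 2.557 mol
n(L) = 7.080 mol
n/ν → J: 2.400, T: 3.203, R: 2.557, L: 1.770; L is limiting.
T consumed = (3/4) × 7.080 = 5.310 mol
T remaining = 9.610 − 5.310 = 4.300 mol
mass = 4.300 × 208.06 = 894.7 g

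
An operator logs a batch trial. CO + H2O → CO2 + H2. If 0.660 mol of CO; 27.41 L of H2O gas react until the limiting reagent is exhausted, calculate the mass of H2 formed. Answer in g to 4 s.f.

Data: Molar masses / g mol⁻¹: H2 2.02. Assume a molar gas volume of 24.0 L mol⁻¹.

n(CO) = 0.6600 mol
n(H2O) = 27.41 / 24.0 = 1.142 mol
n/ν → CO: 0.6600, H2O: 1.142; CO is limiting.
n(H2) = (1/1) × 0.6600 = 0.6600 mol
mass = 0.6600 × 2.02 = 1.333 g

1.333 g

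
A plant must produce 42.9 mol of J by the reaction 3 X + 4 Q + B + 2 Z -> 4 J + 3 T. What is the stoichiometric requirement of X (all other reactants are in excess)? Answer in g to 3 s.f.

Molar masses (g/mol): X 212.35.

6830 g

n(J) = 42.90 mol
n(X) = (3/4) × 42.90 = 32.18 mol
mass = 32.18 × 212.35 = 6833 g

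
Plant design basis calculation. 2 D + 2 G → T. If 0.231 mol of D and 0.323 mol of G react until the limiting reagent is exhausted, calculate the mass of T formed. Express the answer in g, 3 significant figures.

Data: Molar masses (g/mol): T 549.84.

n(D) = 0.2310 mol
n(G) = 0.3230 mol
n/ν for D = 0.2310/2 = 0.1155
n/ν for G = 0.3230/2 = 0.1615
Smallest n/ν is D → limiting reagent.
n(T) = (1/2) × 0.2310 = 0.1155 mol
mass = 0.1155 × 549.84 = 63.51 g

63.5 g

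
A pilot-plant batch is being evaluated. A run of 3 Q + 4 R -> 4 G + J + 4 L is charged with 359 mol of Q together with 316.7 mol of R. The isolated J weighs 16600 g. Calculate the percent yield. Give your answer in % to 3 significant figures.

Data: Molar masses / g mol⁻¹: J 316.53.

n(Q) = 359.0 mol
n(R) = 316.7 mol
n/ν for Q = 359.0/3 = 119.7
n/ν for R = 316.7/4 = 79.18
Smallest n/ν is R → limiting reagent.
theoretical n(J) = (1/4) × 316.7 = 79.18 mol → 25060 g
% yield = 16600 / 25060 × 100 = 66.24 %

66.2 %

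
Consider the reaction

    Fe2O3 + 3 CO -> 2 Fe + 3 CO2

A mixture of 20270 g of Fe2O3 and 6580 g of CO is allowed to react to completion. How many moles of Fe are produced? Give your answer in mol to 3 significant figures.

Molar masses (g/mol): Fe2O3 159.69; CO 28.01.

157 mol

n(Fe2O3) = 20270 / 159.69 = 126.9 mol
n(CO) = 6580 / 28.01 = 234.9 mol
n/ν for Fe2O3 = 126.9/1 = 126.9
n/ν for CO = 234.9/3 = 78.30
Smallest n/ν is CO → limiting reagent.
n(Fe) = (2/3) × 234.9 = 156.6 mol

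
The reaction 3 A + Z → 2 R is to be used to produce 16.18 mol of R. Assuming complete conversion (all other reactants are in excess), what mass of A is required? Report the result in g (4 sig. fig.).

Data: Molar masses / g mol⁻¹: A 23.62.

n(R) = 16.18 mol
n(A) = (3/2) × 16.18 = 24.27 mol
mass = 24.27 × 23.62 = 573.3 g

573.3 g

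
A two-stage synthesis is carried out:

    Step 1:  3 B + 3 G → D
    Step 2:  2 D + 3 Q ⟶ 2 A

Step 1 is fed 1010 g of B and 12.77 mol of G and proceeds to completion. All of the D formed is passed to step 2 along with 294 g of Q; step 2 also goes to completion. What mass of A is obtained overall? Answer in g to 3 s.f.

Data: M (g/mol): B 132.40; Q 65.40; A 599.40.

Step 1:
n(B) = 1010 / 132.40 = 7.628 mol
n(G) = 12.77 mol
n/ν for B = 7.628/3 = 2.543
n/ν for G = 12.77/3 = 4.257
Smallest n/ν is B → limiting reagent.
n(D) produced = (1/3) × 7.628 = 2.543 mol
Step 2:
n(D) available = 2.543 mol
n(Q) = 294.0 / 65.40 = 4.495 mol
n/ν for D = 2.543/2 = 1.272
n/ν for Q = 4.495/3 = 1.498
Smallest n/ν is D → limiting reagent.
n(A) = (2/2) × 2.543 = 2.543 mol
mass = 2.543 × 599.40 = 1524 g

1520 g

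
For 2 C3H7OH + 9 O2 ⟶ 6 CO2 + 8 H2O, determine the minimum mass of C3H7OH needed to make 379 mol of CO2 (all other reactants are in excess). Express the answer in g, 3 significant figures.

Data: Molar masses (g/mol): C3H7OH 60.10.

n(CO2) = 379.0 mol
n(C3H7OH) = (2/6) × 379.0 = 126.3 mol
mass = 126.3 × 60.10 = 7591 g

7590 g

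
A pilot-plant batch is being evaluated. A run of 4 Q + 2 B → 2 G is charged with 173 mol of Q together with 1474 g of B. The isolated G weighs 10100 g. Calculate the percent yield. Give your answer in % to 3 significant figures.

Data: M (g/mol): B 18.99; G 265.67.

n(Q) = 173.0 mol
n(B) = 1474 / 18.99 = 77.62 mol
n/ν for Q = 173.0/4 = 43.25
n/ν for B = 77.62/2 = 38.81
Smallest n/ν is B → limiting reagent.
theoretical n(G) = (2/2) × 77.62 = 77.62 mol → 20620 g
% yield = 10100 / 20620 × 100 = 48.98 %

49.0 %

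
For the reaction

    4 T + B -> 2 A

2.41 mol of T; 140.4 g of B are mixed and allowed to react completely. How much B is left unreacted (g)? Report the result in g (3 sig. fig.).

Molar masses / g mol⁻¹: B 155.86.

n(T) = 2.410 mol
n(B) = 140.4 / 155.86 = 0.9008 mol
n/ν → T: 0.6025, B: 0.9008; T is limiting.
B consumed = (1/4) × 2.410 = 0.6025 mol
B remaining = 0.9008 − 0.6025 = 0.2983 mol
mass = 0.2983 × 155.86 = 46.49 g

46.5 g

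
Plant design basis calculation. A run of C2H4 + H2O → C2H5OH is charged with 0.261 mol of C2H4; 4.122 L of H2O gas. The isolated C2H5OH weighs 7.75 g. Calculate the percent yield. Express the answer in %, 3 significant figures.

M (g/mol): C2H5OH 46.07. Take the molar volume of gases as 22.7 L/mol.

n(C2H4) = 0.2610 mol
n(H2O) = 4.122 / 22.7 = 0.1816 mol
n/ν → C2H4: 0.2610, H2O: 0.1816; H2O is limiting.
theoretical n(C2H5OH) = (1/1) × 0.1816 = 0.1816 mol → 8.366 g
% yield = 7.75 / 8.366 × 100 = 92.64 %

92.6 %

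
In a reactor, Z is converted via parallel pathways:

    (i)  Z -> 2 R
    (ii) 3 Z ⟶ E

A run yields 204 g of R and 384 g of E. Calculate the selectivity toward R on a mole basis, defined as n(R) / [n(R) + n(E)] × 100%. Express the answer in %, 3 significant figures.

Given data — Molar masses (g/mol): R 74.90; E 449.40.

n(R) = 204 / 74.90 = 2.724 mol
n(E) = 384 / 449.40 = 0.8545 mol
selectivity = 2.724/(2.724+0.8545) × 100 = 76.12 %

76.1 %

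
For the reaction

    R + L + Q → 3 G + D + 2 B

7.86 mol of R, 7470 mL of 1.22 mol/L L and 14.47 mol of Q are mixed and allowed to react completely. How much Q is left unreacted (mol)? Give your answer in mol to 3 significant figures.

n(R) = 7.860 mol
n(L) = 1.22 × 7470/1000 = 9.113 mol
n(Q) = 14.47 mol
n/ν → R: 7.860, L: 9.113, Q: 14.47; R is limiting.
Q consumed = (1/1) × 7.860 = 7.860 mol
Q remaining = 14.47 − 7.860 = 6.610 mol

6.61 mol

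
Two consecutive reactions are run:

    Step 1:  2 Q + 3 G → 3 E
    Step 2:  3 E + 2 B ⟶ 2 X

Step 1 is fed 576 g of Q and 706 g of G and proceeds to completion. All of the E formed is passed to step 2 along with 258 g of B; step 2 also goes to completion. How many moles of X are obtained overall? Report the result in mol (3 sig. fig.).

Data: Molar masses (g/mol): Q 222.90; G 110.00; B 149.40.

Step 1:
n(Q) = 576.0 / 222.90 = 2.584 mol
n(G) = 706.0 / 110.00 = 6.418 mol
n/ν for Q = 2.584/2 = 1.292
n/ν for G = 6.418/3 = 2.139
Smallest n/ν is Q → limiting reagent.
n(E) produced = (3/2) × 2.584 = 3.876 mol
Step 2:
n(E) available = 3.876 mol
n(B) = 258.0 / 149.40 = 1.727 mol
n/ν for E = 3.876/3 = 1.292
n/ν for B = 1.727/2 = 0.8635
Smallest n/ν is B → limiting reagent.
n(X) = (2/2) × 1.727 = 1.727 mol

1.73 mol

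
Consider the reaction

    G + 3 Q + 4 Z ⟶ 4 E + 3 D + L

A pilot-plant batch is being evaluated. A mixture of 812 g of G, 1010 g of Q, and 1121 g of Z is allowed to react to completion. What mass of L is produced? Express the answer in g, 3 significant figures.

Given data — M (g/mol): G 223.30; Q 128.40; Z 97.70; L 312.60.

n(G) = 812.0 / 223.30 = 3.636 mol
n(Q) = 1010 / 128.40 = 7.866 mol
n(Z) = 1121 / 97.70 = 11.47 mol
n/ν → G: 3.636, Q: 2.622, Z: 2.868; Q is limiting.
n(L) = (1/3) × 7.866 = 2.622 mol
mass = 2.622 × 312.60 = 819.6 g

820 g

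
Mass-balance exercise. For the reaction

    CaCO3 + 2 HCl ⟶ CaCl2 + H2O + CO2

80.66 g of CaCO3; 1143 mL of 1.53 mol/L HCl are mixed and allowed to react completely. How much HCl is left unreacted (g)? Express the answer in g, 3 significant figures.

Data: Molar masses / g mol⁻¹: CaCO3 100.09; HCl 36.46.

n(CaCO3) = 80.66 / 100.09 = 0.8059 mol
n(HCl) = 1.53 × 1143/1000 = 1.749 mol
n/ν for CaCO3 = 0.8059/1 = 0.8059
n/ν for HCl = 1.749/2 = 0.8745
Smallest n/ν is CaCO3 → limiting reagent.
HCl consumed = (2/1) × 0.8059 = 1.612 mol
HCl remaining = 1.749 − 1.612 = 0.1370 mol
mass = 0.1370 × 36.46 = 4.995 g

5.00 g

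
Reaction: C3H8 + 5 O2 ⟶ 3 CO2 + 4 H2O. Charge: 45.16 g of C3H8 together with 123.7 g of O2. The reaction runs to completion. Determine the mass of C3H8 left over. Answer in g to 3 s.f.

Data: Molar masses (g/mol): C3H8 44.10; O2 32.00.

n(C3H8) = 45.16 / 44.10 = 1.024 mol
n(O2) = 123.7 / 32.00 = 3.866 mol
n/ν → C3H8: 1.024, O2: 0.7732; O2 is limiting.
C3H8 consumed = (1/5) × 3.866 = 0.7732 mol
C3H8 remaining = 1.024 − 0.7732 = 0.2508 mol
mass = 0.2508 × 44.10 = 11.06 g

11.1 g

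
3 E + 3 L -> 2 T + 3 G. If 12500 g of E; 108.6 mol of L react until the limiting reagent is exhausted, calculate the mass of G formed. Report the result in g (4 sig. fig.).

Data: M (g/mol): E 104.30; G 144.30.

15670 g

n(E) = 12500 / 104.30 = 119.8 mol
n(L) = 108.6 mol
n/ν for E = 119.8/3 = 39.93
n/ν for L = 108.6/3 = 36.20
Smallest n/ν is L → limiting reagent.
n(G) = (3/3) × 108.6 = 108.6 mol
mass = 108.6 × 144.30 = 15670 g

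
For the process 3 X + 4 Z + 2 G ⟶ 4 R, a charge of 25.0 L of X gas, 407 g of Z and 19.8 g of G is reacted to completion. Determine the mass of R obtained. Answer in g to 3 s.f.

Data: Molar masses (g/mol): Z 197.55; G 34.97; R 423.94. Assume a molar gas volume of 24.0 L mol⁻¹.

n(X) = 25.00 / 24.0 = 1.042 mol
n(Z) = 407.0 / 197.55 = 2.060 mol
n(G) = 19.80 / 34.97 = 0.5662 mol
n/ν for X = 1.042/3 = 0.3473
n/ν for Z = 2.060/4 = 0.5150
n/ν for G = 0.5662/2 = 0.2831
Smallest n/ν is G → limiting reagent.
n(R) = (4/2) × 0.5662 = 1.132 mol
mass = 1.132 × 423.94 = 479.9 g

480 g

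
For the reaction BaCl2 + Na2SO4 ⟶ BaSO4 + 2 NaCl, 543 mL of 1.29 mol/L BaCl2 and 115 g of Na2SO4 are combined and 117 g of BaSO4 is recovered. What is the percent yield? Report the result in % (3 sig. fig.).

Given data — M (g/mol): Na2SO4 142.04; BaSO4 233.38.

71.6 %

n(BaCl2) = 1.29 × 543.0/1000 = 0.7005 mol
n(Na2SO4) = 115.0 / 142.04 = 0.8096 mol
n/ν → BaCl2: 0.7005, Na2SO4: 0.8096; BaCl2 is limiting.
theoretical n(BaSO4) = (1/1) × 0.7005 = 0.7005 mol → 163.5 g
% yield = 117 / 163.5 × 100 = 71.56 %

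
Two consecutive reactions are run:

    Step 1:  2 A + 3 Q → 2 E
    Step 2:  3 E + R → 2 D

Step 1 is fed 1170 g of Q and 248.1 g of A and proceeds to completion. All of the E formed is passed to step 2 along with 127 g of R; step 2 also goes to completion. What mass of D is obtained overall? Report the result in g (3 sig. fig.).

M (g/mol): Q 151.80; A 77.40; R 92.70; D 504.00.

1080 g

Step 1:
n(Q) = 1170 / 151.80 = 7.708 mol
n(A) = 248.1 / 77.40 = 3.205 mol
n/ν → Q: 2.569, A: 1.603; A is limiting.
n(E) produced = (2/2) × 3.205 = 3.205 mol
Step 2:
n(E) available = 3.205 mol
n(R) = 127.0 / 92.70 = 1.370 mol
n/ν → E: 1.068, R: 1.370; E is limiting.
n(D) = (2/3) × 3.205 = 2.137 mol
mass = 2.137 × 504.00 = 1077 g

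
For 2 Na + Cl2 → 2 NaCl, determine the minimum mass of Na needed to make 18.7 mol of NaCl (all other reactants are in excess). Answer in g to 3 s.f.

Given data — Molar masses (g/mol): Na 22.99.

n(NaCl) = 18.70 mol
n(Na) = (2/2) × 18.70 = 18.70 mol
mass = 18.70 × 22.99 = 429.9 g

430 g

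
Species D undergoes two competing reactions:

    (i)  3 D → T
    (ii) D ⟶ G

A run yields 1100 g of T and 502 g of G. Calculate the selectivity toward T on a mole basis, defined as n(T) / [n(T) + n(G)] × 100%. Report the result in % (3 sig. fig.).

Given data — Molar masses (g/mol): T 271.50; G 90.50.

n(T) = 1100 / 271.50 = 4.052 mol
n(G) = 502 / 90.50 = 5.547 mol
selectivity = 4.052/(4.052+5.547) × 100 = 42.21 %

42.2 %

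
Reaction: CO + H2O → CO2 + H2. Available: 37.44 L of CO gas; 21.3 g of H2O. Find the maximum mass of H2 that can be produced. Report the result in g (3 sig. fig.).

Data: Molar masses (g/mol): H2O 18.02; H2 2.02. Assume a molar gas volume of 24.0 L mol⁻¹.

2.39 g

n(CO) = 37.44 / 24.0 = 1.560 mol
n(H2O) = 21.30 / 18.02 = 1.182 mol
n/ν → CO: 1.560, H2O: 1.182; H2O is limiting.
n(H2) = (1/1) × 1.182 = 1.182 mol
mass = 1.182 × 2.02 = 2.388 g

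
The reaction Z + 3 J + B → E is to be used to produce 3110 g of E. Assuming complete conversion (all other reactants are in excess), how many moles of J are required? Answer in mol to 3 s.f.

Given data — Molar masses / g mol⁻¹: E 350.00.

26.7 mol

n(E) = 3110 / 350.00 = 8.886 mol
n(J) = (3/1) × 8.886 = 26.66 mol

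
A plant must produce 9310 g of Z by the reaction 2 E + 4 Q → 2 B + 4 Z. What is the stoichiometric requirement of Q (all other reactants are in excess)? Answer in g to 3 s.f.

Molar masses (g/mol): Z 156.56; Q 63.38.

3770 g

n(Z) = 9310 / 156.56 = 59.47 mol
n(Q) = (4/4) × 59.47 = 59.47 mol
mass = 59.47 × 63.38 = 3769 g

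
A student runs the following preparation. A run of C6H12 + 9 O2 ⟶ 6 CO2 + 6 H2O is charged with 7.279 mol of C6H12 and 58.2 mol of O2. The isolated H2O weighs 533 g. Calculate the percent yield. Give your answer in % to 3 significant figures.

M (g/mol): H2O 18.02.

76.2 %

n(C6H12) = 7.279 mol
n(O2) = 58.20 mol
n/ν → C6H12: 7.279, O2: 6.467; O2 is limiting.
theoretical n(H2O) = (6/9) × 58.20 = 38.80 mol → 699.2 g
% yield = 533 / 699.2 × 100 = 76.23 %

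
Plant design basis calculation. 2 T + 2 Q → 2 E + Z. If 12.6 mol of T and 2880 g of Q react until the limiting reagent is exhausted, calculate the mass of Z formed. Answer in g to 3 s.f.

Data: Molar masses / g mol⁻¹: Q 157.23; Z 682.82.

n(T) = 12.60 mol
n(Q) = 2880 / 157.23 = 18.32 mol
n/ν for T = 12.60/2 = 6.300
n/ν for Q = 18.32/2 = 9.160
Smallest n/ν is T → limiting reagent.
n(Z) = (1/2) × 12.60 = 6.300 mol
mass = 6.300 × 682.82 = 4302 g

4300 g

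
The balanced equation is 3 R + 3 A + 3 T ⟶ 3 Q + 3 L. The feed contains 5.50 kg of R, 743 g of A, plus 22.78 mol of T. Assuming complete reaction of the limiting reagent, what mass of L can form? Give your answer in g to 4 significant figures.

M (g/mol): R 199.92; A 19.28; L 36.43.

n(R) = 5.500×1000 / 199.92 = 27.51 mol
n(A) = 743.0 / 19.28 = 38.54 mol
n(T) = 22.78 mol
n/ν for R = 27.51/3 = 9.170
n/ν for A = 38.54/3 = 12.85
n/ν for T = 22.78/3 = 7.593
Smallest n/ν is T → limiting reagent.
n(L) = (3/3) × 22.78 = 22.78 mol
mass = 22.78 × 36.43 = 829.9 g

829.9 g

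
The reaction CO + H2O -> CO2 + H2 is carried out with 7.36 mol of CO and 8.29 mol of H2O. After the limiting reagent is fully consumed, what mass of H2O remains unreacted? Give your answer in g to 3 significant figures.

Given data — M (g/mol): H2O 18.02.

n(CO) = 7.360 mol
n(H2O) = 8.290 mol
n/ν for CO = 7.360/1 = 7.360
n/ν for H2O = 8.290/1 = 8.290
Smallest n/ν is CO → limiting reagent.
H2O consumed = (1/1) × 7.360 = 7.360 mol
H2O remaining = 8.290 − 7.360 = 0.9300 mol
mass = 0.9300 × 18.02 = 16.76 g

16.8 g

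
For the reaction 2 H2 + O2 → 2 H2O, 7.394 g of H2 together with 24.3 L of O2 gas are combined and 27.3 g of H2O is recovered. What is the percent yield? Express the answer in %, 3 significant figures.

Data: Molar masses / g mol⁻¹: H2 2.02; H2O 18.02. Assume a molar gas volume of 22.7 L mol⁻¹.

70.8 %

n(H2) = 7.394 / 2.02 = 3.660 mol
n(O2) = 24.30 / 22.7 = 1.070 mol
n/ν → H2: 1.830, O2: 1.070; O2 is limiting.
theoretical n(H2O) = (2/1) × 1.070 = 2.140 mol → 38.56 g
% yield = 27.3 / 38.56 × 100 = 70.80 %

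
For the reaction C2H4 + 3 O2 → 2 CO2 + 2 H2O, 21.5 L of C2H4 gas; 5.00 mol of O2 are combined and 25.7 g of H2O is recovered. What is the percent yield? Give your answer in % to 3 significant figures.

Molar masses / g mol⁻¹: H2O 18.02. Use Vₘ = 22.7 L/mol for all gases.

n(C2H4) = 21.50 / 22.7 = 0.9471 mol
n(O2) = 5.000 mol
n/ν → C2H4: 0.9471, O2: 1.667; C2H4 is limiting.
theoretical n(H2O) = (2/1) × 0.9471 = 1.894 mol → 34.13 g
% yield = 25.7 / 34.13 × 100 = 75.30 %

75.3 %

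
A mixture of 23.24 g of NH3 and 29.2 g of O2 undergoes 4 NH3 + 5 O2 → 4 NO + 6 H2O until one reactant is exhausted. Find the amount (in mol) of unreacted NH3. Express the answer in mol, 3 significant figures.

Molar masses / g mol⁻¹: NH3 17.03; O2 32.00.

0.635 mol

n(NH3) = 23.24 / 17.03 = 1.365 mol
n(O2) = 29.20 / 32.00 = 0.9125 mol
n/ν for NH3 = 1.365/4 = 0.3413
n/ν for O2 = 0.9125/5 = 0.1825
Smallest n/ν is O2 → limiting reagent.
NH3 consumed = (4/5) × 0.9125 = 0.7300 mol
NH3 remaining = 1.365 − 0.7300 = 0.6350 mol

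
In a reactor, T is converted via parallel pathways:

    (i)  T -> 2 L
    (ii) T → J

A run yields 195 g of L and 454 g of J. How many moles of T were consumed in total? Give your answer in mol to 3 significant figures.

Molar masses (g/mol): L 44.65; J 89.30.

7.27 mol

n(L) = 195 / 44.65 = 4.367 mol
n(J) = 454 / 89.30 = 5.084 mol
n(T) via (i) = (1/2)×4.367 = 2.184 mol
n(T) via (ii) = (1/1)×5.084 = 5.084 mol
total n(T) = 2.184 + 5.084 = 7.268 mol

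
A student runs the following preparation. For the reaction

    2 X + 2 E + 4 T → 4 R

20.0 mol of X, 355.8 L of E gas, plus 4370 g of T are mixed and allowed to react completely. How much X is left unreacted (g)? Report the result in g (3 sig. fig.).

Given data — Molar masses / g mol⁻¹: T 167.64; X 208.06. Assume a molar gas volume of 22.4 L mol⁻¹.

1450 g

n(X) = 20.00 mol
n(E) = 355.8 / 22.4 = 15.88 mol
n(T) = 4370 / 167.64 = 26.07 mol
n/ν → X: 10.00, E: 7.940, T: 6.518; T is limiting.
X consumed = (2/4) × 26.07 = 13.04 mol
X remaining = 20.00 − 13.04 = 6.960 mol
mass = 6.960 × 208.06 = 1448 g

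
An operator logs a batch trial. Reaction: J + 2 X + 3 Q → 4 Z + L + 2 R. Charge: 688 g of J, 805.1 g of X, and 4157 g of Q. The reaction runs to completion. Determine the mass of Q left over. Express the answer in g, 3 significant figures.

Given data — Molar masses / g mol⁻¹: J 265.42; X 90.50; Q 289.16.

1910 g

n(J) = 688.0 / 265.42 = 2.592 mol
n(X) = 805.1 / 90.50 = 8.896 mol
n(Q) = 4157 / 289.16 = 14.38 mol
n/ν → J: 2.592, X: 4.448, Q: 4.793; J is limiting.
Q consumed = (3/1) × 2.592 = 7.776 mol
Q remaining = 14.38 − 7.776 = 6.604 mol
mass = 6.604 × 289.16 = 1910 g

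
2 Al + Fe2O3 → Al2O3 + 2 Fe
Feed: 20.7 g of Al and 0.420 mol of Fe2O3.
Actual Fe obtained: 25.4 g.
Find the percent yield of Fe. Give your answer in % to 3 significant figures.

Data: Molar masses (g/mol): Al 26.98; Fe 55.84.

n(Al) = 20.70 / 26.98 = 0.7672 mol
n(Fe2O3) = 0.4200 mol
n/ν for Al = 0.7672/2 = 0.3836
n/ν for Fe2O3 = 0.4200/1 = 0.4200
Smallest n/ν is Al → limiting reagent.
theoretical n(Fe) = (2/2) × 0.7672 = 0.7672 mol → 42.84 g
% yield = 25.4 / 42.84 × 100 = 59.29 %

59.3 %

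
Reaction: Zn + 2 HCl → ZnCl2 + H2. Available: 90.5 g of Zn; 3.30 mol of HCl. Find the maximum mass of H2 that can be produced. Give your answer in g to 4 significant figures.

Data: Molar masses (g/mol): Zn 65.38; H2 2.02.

2.796 g

n(Zn) = 90.50 / 65.38 = 1.384 mol
n(HCl) = 3.300 mol
n/ν for Zn = 1.384/1 = 1.384
n/ν for HCl = 3.300/2 = 1.650
Smallest n/ν is Zn → limiting reagent.
n(H2) = (1/1) × 1.384 = 1.384 mol
mass = 1.384 × 2.02 = 2.796 g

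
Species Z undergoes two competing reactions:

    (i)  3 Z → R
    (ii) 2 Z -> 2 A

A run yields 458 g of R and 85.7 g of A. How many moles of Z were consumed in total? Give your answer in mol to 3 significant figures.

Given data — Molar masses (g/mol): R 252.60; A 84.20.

6.46 mol

n(R) = 458 / 252.60 = 1.813 mol
n(A) = 85.7 / 84.20 = 1.018 mol
n(Z) via (i) = (3/1)×1.813 = 5.439 mol
n(Z) via (ii) = (2/2)×1.018 = 1.018 mol
total n(Z) = 5.439 + 1.018 = 6.457 mol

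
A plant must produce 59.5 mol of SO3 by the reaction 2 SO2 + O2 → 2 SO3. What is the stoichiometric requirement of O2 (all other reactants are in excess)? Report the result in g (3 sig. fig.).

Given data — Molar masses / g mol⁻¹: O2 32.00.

n(SO3) = 59.50 mol
n(O2) = (1/2) × 59.50 = 29.75 mol
mass = 29.75 × 32.00 = 952.0 g

952 g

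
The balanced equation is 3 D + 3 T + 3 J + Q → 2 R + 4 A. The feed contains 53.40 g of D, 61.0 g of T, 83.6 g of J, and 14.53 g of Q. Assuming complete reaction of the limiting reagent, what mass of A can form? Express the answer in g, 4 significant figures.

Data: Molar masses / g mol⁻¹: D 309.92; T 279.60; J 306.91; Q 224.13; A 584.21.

134.2 g

n(D) = 53.40 / 309.92 = 0.1723 mol
n(T) = 61.00 / 279.60 = 0.2182 mol
n(J) = 83.60 / 306.91 = 0.2724 mol
n(Q) = 14.53 / 224.13 = 0.06483 mol
n/ν → D: 0.05743, T: 0.07273, J: 0.09080, Q: 0.06483; D is limiting.
n(A) = (4/3) × 0.1723 = 0.2297 mol
mass = 0.2297 × 584.21 = 134.2 g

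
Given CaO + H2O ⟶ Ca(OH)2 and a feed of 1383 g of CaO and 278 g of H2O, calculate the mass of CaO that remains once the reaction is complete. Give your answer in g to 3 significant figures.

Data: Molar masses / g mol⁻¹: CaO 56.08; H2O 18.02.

n(CaO) = 1383 / 56.08 = 24.66 mol
n(H2O) = 278.0 / 18.02 = 15.43 mol
n/ν → CaO: 24.66, H2O: 15.43; H2O is limiting.
CaO consumed = (1/1) × 15.43 = 15.43 mol
CaO remaining = 24.66 − 15.43 = 9.230 mol
mass = 9.230 × 56.08 = 517.6 g

518 g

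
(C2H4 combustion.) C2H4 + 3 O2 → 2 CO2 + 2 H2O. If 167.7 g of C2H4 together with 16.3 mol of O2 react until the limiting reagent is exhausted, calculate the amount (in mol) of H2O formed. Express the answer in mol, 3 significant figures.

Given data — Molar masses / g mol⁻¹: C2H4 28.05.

10.9 mol

n(C2H4) = 167.7 / 28.05 = 5.979 mol
n(O2) = 16.30 mol
n/ν for C2H4 = 5.979/1 = 5.979
n/ν for O2 = 16.30/3 = 5.433
Smallest n/ν is O2 → limiting reagent.
n(H2O) = (2/3) × 16.30 = 10.87 mol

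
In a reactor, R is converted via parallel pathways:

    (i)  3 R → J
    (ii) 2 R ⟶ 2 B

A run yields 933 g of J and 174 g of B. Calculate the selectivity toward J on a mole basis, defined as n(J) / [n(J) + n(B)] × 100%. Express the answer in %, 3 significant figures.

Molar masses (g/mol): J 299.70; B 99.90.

64.1 %

n(J) = 933 / 299.70 = 3.113 mol
n(B) = 174 / 99.90 = 1.742 mol
selectivity = 3.113/(3.113+1.742) × 100 = 64.12 %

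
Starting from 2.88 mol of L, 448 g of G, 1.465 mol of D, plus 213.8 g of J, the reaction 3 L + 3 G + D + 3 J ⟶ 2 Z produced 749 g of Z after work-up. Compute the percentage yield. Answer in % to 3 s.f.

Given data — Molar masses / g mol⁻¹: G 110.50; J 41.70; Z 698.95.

55.8 %

n(L) = 2.880 mol
n(G) = 448.0 / 110.50 = 4.054 mol
n(D) = 1.465 mol
n(J) = 213.8 / 41.70 = 5.127 mol
n/ν for L = 2.880/3 = 0.9600
n/ν for G = 4.054/3 = 1.351
n/ν for D = 1.465/1 = 1.465
n/ν for J = 5.127/3 = 1.709
Smallest n/ν is L → limiting reagent.
theoretical n(Z) = (2/3) × 2.880 = 1.920 mol → 1342 g
% yield = 749 / 1342 × 100 = 55.81 %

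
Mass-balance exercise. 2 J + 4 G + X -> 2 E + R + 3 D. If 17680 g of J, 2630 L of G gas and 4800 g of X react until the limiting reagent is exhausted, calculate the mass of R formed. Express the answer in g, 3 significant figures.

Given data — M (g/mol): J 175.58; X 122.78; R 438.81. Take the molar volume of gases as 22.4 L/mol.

12900 g

n(J) = 17680 / 175.58 = 100.7 mol
n(G) = 2630 / 22.4 = 117.4 mol
n(X) = 4800 / 122.78 = 39.09 mol
n/ν for J = 100.7/2 = 50.35
n/ν for G = 117.4/4 = 29.35
n/ν for X = 39.09/1 = 39.09
Smallest n/ν is G → limiting reagent.
n(R) = (1/4) × 117.4 = 29.35 mol
mass = 29.35 × 438.81 = 12880 g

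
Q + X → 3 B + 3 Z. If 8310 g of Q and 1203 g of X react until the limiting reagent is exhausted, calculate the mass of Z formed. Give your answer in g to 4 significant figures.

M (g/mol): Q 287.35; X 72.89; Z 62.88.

3113 g

n(Q) = 8310 / 287.35 = 28.92 mol
n(X) = 1203 / 72.89 = 16.50 mol
n/ν → Q: 28.92, X: 16.50; X is limiting.
n(Z) = (3/1) × 16.50 = 49.50 mol
mass = 49.50 × 62.88 = 3113 g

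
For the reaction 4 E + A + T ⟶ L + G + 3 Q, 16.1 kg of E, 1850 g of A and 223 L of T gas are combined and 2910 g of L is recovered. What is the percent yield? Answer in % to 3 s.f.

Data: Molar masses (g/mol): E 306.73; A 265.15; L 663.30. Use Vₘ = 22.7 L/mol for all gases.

62.9 %

n(E) = 16.10×1000 / 306.73 = 52.49 mol
n(A) = 1850 / 265.15 = 6.977 mol
n(T) = 223.0 / 22.7 = 9.824 mol
n/ν for E = 52.49/4 = 13.12
n/ν for A = 6.977/1 = 6.977
n/ν for T = 9.824/1 = 9.824
Smallest n/ν is A → limiting reagent.
theoretical n(L) = (1/1) × 6.977 = 6.977 mol → 4628 g
% yield = 2910 / 4628 × 100 = 62.88 %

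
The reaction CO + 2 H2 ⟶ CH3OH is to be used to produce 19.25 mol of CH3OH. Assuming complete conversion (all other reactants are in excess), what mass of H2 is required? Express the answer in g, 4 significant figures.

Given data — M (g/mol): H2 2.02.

n(CH3OH) = 19.25 mol
n(H2) = (2/1) × 19.25 = 38.50 mol
mass = 38.50 × 2.02 = 77.77 g

77.77 g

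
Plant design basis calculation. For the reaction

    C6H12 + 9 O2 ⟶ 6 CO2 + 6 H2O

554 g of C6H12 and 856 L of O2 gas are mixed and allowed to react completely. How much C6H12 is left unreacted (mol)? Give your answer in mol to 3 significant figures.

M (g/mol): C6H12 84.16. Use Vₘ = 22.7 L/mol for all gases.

n(C6H12) = 554.0 / 84.16 = 6.583 mol
n(O2) = 856.0 / 22.7 = 37.71 mol
n/ν → C6H12: 6.583, O2: 4.190; O2 is limiting.
C6H12 consumed = (1/9) × 37.71 = 4.190 mol
C6H12 remaining = 6.583 − 4.190 = 2.393 mol

2.39 mol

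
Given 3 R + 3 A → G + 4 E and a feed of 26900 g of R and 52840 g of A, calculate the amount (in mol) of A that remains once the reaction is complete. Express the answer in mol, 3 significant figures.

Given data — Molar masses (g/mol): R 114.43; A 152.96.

n(R) = 26900 / 114.43 = 235.1 mol
n(A) = 52840 / 152.96 = 345.4 mol
n/ν for R = 235.1/3 = 78.37
n/ν for A = 345.4/3 = 115.1
Smallest n/ν is R → limiting reagent.
A consumed = (3/3) × 235.1 = 235.1 mol
A remaining = 345.4 − 235.1 = 110.3 mol

110 mol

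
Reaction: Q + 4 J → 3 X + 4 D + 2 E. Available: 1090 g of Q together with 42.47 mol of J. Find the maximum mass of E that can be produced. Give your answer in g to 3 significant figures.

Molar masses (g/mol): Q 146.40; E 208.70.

n(Q) = 1090 / 146.40 = 7.445 mol
n(J) = 42.47 mol
n/ν → Q: 7.445, J: 10.62; Q is limiting.
n(E) = (2/1) × 7.445 = 14.89 mol
mass = 14.89 × 208.70 = 3108 g

3110 g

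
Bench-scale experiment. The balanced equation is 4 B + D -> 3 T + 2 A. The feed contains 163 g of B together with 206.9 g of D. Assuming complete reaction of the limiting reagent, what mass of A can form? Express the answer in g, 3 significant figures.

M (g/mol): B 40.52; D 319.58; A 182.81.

237 g

n(B) = 163.0 / 40.52 = 4.023 mol
n(D) = 206.9 / 319.58 = 0.6474 mol
n/ν → B: 1.006, D: 0.6474; D is limiting.
n(A) = (2/1) × 0.6474 = 1.295 mol
mass = 1.295 × 182.81 = 236.7 g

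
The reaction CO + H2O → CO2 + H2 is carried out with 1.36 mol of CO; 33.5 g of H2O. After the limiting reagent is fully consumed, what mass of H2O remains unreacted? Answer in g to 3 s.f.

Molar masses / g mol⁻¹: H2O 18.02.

8.99 g

n(CO) = 1.360 mol
n(H2O) = 33.50 / 18.02 = 1.859 mol
n/ν for CO = 1.360/1 = 1.360
n/ν for H2O = 1.859/1 = 1.859
Smallest n/ν is CO → limiting reagent.
H2O consumed = (1/1) × 1.360 = 1.360 mol
H2O remaining = 1.859 − 1.360 = 0.4990 mol
mass = 0.4990 × 18.02 = 8.992 g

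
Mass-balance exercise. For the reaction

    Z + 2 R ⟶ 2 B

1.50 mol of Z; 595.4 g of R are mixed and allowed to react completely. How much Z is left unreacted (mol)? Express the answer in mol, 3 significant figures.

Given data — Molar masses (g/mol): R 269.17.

0.394 mol

n(Z) = 1.500 mol
n(R) = 595.4 / 269.17 = 2.212 mol
n/ν for Z = 1.500/1 = 1.500
n/ν for R = 2.212/2 = 1.106
Smallest n/ν is R → limiting reagent.
Z consumed = (1/2) × 2.212 = 1.106 mol
Z remaining = 1.500 − 1.106 = 0.3940 mol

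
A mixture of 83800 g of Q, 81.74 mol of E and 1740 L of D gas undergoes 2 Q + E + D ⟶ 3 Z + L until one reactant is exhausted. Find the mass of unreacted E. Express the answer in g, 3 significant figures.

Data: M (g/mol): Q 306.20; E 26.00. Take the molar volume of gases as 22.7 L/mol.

132 g

n(Q) = 83800 / 306.20 = 273.7 mol
n(E) = 81.74 mol
n(D) = 1740 / 22.7 = 76.65 mol
n/ν for Q = 273.7/2 = 136.9
n/ν for E = 81.74/1 = 81.74
n/ν for D = 76.65/1 = 76.65
Smallest n/ν is D → limiting reagent.
E consumed = (1/1) × 76.65 = 76.65 mol
E remaining = 81.74 − 76.65 = 5.090 mol
mass = 5.090 × 26.00 = 132.3 g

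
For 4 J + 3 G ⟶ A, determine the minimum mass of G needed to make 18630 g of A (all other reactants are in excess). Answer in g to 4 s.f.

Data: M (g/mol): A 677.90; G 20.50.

n(A) = 18630 / 677.90 = 27.48 mol
n(G) = (3/1) × 27.48 = 82.44 mol
mass = 82.44 × 20.50 = 1690 g

1690 g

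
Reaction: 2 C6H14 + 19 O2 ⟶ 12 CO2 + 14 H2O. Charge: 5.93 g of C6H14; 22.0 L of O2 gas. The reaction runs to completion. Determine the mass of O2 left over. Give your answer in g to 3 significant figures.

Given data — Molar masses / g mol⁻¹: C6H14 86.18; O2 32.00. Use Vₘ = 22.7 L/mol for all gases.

n(C6H14) = 5.930 / 86.18 = 0.06881 mol
n(O2) = 22.00 / 22.7 = 0.9692 mol
n/ν → C6H14: 0.03441, O2: 0.05101; C6H14 is limiting.
O2 consumed = (19/2) × 0.06881 = 0.6537 mol
O2 remaining = 0.9692 − 0.6537 = 0.3155 mol
mass = 0.3155 × 32.00 = 10.10 g

10.1 g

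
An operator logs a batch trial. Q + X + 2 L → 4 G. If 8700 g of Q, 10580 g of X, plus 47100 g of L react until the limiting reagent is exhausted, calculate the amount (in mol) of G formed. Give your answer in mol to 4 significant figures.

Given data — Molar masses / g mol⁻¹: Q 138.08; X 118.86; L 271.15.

n(Q) = 8700 / 138.08 = 63.01 mol
n(X) = 10580 / 118.86 = 89.01 mol
n(L) = 47100 / 271.15 = 173.7 mol
n/ν for Q = 63.01/1 = 63.01
n/ν for X = 89.01/1 = 89.01
n/ν for L = 173.7/2 = 86.85
Smallest n/ν is Q → limiting reagent.
n(G) = (4/1) × 63.01 = 252.0 mol

252.0 mol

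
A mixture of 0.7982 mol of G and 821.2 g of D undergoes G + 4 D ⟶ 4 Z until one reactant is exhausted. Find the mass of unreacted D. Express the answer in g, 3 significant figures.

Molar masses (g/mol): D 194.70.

200 g

n(G) = 0.7982 mol
n(D) = 821.2 / 194.70 = 4.218 mol
n/ν for G = 0.7982/1 = 0.7982
n/ν for D = 4.218/4 = 1.055
Smallest n/ν is G → limiting reagent.
D consumed = (4/1) × 0.7982 = 3.193 mol
D remaining = 4.218 − 3.193 = 1.025 mol
mass = 1.025 × 194.70 = 199.6 g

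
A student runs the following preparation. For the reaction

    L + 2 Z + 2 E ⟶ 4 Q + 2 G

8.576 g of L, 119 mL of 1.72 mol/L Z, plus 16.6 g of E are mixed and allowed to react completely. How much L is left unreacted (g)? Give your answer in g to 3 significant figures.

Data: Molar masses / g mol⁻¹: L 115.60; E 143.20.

1.88 g

n(L) = 8.576 / 115.60 = 0.07419 mol
n(Z) = 1.72 × 119.0/1000 = 0.2047 mol
n(E) = 16.60 / 143.20 = 0.1159 mol
n/ν for L = 0.07419/1 = 0.07419
n/ν for Z = 0.2047/2 = 0.1024
n/ν for E = 0.1159/2 = 0.05795
Smallest n/ν is E → limiting reagent.
L consumed = (1/2) × 0.1159 = 0.05795 mol
L remaining = 0.07419 − 0.05795 = 0.01624 mol
mass = 0.01624 × 115.60 = 1.877 g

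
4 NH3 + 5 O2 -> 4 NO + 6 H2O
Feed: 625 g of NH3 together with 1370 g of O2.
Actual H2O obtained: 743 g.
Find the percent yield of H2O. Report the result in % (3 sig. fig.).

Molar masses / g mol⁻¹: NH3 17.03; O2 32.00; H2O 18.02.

80.3 %

n(NH3) = 625.0 / 17.03 = 36.70 mol
n(O2) = 1370 / 32.00 = 42.81 mol
n/ν for NH3 = 36.70/4 = 9.175
n/ν for O2 = 42.81/5 = 8.562
Smallest n/ν is O2 → limiting reagent.
theoretical n(H2O) = (6/5) × 42.81 = 51.37 mol → 925.7 g
% yield = 743 / 925.7 × 100 = 80.26 %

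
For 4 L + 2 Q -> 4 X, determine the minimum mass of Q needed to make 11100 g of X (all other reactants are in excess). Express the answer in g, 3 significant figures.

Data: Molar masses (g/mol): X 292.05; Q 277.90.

n(X) = 11100 / 292.05 = 38.01 mol
n(Q) = (2/4) × 38.01 = 19.01 mol
mass = 19.01 × 277.90 = 5283 g

5280 g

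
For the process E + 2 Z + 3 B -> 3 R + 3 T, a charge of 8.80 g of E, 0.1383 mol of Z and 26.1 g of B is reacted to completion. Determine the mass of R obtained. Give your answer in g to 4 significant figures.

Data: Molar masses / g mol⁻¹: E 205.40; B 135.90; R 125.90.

16.18 g

n(E) = 8.800 / 205.40 = 0.04284 mol
n(Z) = 0.1383 mol
n(B) = 26.10 / 135.90 = 0.1921 mol
n/ν → E: 0.04284, Z: 0.06915, B: 0.06403; E is limiting.
n(R) = (3/1) × 0.04284 = 0.1285 mol
mass = 0.1285 × 125.90 = 16.18 g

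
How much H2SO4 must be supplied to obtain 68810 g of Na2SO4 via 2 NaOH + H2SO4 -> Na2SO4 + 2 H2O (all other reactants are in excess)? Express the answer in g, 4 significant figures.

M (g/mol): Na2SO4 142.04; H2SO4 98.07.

47510 g

n(Na2SO4) = 68810 / 142.04 = 484.4 mol
n(H2SO4) = (1/1) × 484.4 = 484.4 mol
mass = 484.4 × 98.07 = 47510 g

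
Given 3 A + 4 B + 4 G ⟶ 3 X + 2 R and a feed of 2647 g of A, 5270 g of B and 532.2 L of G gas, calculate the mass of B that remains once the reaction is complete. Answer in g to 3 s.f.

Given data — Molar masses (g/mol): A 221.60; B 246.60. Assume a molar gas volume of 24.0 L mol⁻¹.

n(A) = 2647 / 221.60 = 11.94 mol
n(B) = 5270 / 246.60 = 21.37 mol
n(G) = 532.2 / 24.0 = 22.18 mol
n/ν for A = 11.94/3 = 3.980
n/ν for B = 21.37/4 = 5.343
n/ν for G = 22.18/4 = 5.545
Smallest n/ν is A → limiting reagent.
B consumed = (4/3) × 11.94 = 15.92 mol
B remaining = 21.37 − 15.92 = 5.450 mol
mass = 5.450 × 246.60 = 1344 g

1340 g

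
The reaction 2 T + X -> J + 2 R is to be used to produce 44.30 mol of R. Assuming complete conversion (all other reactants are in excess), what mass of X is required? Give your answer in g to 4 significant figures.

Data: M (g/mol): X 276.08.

n(R) = 44.30 mol
n(X) = (1/2) × 44.30 = 22.15 mol
mass = 22.15 × 276.08 = 6115 g

6115 g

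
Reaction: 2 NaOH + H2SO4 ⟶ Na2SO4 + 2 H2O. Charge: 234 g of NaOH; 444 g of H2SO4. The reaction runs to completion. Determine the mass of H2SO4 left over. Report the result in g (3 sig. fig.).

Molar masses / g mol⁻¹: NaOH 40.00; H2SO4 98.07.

157 g

n(NaOH) = 234.0 / 40.00 = 5.850 mol
n(H2SO4) = 444.0 / 98.07 = 4.527 mol
n/ν for NaOH = 5.850/2 = 2.925
n/ν for H2SO4 = 4.527/1 = 4.527
Smallest n/ν is NaOH → limiting reagent.
H2SO4 consumed = (1/2) × 5.850 = 2.925 mol
H2SO4 remaining = 4.527 − 2.925 = 1.602 mol
mass = 1.602 × 98.07 = 157.1 g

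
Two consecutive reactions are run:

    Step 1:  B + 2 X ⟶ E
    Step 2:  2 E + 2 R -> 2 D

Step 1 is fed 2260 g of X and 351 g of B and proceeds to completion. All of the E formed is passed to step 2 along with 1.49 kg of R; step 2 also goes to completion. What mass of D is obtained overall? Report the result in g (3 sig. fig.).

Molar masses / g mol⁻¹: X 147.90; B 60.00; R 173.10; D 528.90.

Step 1:
n(X) = 2260 / 147.90 = 15.28 mol
n(B) = 351.0 / 60.00 = 5.850 mol
n/ν for X = 15.28/2 = 7.640
n/ν for B = 5.850/1 = 5.850
Smallest n/ν is B → limiting reagent.
n(E) produced = (1/1) × 5.850 = 5.850 mol
Step 2:
n(E) available = 5.850 mol
n(R) = 1.490×1000 / 173.10 = 8.608 mol
n/ν for E = 5.850/2 = 2.925
n/ν for R = 8.608/2 = 4.304
Smallest n/ν is E → limiting reagent.
n(D) = (2/2) × 5.850 = 5.850 mol
mass = 5.850 × 528.90 = 3094 g

3090 g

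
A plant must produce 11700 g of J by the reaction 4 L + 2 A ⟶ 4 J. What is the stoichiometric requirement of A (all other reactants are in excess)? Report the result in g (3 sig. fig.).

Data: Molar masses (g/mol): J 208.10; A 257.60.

7240 g

n(J) = 11700 / 208.10 = 56.22 mol
n(A) = (2/4) × 56.22 = 28.11 mol
mass = 28.11 × 257.60 = 7241 g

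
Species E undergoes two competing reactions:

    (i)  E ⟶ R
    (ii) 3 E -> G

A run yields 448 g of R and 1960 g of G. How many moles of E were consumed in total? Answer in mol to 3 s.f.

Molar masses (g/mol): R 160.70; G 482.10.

15.0 mol

n(R) = 448 / 160.70 = 2.788 mol
n(G) = 1960 / 482.10 = 4.066 mol
n(E) via (i) = (1/1)×2.788 = 2.788 mol
n(E) via (ii) = (3/1)×4.066 = 12.20 mol
total n(E) = 2.788 + 12.20 = 14.99 mol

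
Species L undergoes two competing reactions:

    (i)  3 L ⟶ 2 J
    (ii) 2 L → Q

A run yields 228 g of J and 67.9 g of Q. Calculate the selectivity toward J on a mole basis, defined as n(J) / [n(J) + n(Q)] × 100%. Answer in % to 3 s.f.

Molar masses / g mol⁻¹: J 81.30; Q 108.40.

n(J) = 228 / 81.30 = 2.804 mol
n(Q) = 67.9 / 108.40 = 0.6264 mol
selectivity = 2.804/(2.804+0.6264) × 100 = 81.74 %

81.7 %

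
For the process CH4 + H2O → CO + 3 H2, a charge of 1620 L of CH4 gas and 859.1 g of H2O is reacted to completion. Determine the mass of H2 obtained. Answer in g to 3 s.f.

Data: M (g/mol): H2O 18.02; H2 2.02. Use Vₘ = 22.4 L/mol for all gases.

n(CH4) = 1620 / 22.4 = 72.32 mol
n(H2O) = 859.1 / 18.02 = 47.67 mol
n/ν for CH4 = 72.32/1 = 72.32
n/ν for H2O = 47.67/1 = 47.67
Smallest n/ν is H2O → limiting reagent.
n(H2) = (3/1) × 47.67 = 143.0 mol
mass = 143.0 × 2.02 = 288.9 g

289 g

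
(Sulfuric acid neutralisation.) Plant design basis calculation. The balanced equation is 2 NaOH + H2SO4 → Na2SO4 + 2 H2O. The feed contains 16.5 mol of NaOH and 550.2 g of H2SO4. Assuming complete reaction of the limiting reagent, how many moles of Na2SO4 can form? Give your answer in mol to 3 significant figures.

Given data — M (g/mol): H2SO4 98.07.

5.61 mol

n(NaOH) = 16.50 mol
n(H2SO4) = 550.2 / 98.07 = 5.610 mol
n/ν → NaOH: 8.250, H2SO4: 5.610; H2SO4 is limiting.
n(Na2SO4) = (1/1) × 5.610 = 5.610 mol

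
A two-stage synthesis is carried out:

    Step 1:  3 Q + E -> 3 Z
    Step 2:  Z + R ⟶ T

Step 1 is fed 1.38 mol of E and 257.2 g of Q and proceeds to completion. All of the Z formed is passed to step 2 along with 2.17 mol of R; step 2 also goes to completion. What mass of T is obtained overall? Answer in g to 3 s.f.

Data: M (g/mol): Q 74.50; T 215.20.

467 g

Step 1:
n(E) = 1.380 mol
n(Q) = 257.2 / 74.50 = 3.452 mol
n/ν → E: 1.380, Q: 1.151; Q is limiting.
n(Z) produced = (3/3) × 3.452 = 3.452 mol
Step 2:
n(Z) available = 3.452 mol
n(R) = 2.170 mol
n/ν → Z: 3.452, R: 2.170; R is limiting.
n(T) = (1/1) × 2.170 = 2.170 mol
mass = 2.170 × 215.20 = 467.0 g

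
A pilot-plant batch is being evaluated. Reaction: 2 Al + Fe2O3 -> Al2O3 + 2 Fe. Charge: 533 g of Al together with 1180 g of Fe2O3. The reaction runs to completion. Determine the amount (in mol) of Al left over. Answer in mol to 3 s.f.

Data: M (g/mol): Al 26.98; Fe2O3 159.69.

4.98 mol

n(Al) = 533.0 / 26.98 = 19.76 mol
n(Fe2O3) = 1180 / 159.69 = 7.389 mol
n/ν for Al = 19.76/2 = 9.880
n/ν for Fe2O3 = 7.389/1 = 7.389
Smallest n/ν is Fe2O3 → limiting reagent.
Al consumed = (2/1) × 7.389 = 14.78 mol
Al remaining = 19.76 − 14.78 = 4.980 mol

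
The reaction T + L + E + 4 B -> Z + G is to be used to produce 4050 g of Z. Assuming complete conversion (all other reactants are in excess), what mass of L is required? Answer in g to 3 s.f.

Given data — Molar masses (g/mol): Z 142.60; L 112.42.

n(Z) = 4050 / 142.60 = 28.40 mol
n(L) = (1/1) × 28.40 = 28.40 mol
mass = 28.40 × 112.42 = 3193 g

3190 g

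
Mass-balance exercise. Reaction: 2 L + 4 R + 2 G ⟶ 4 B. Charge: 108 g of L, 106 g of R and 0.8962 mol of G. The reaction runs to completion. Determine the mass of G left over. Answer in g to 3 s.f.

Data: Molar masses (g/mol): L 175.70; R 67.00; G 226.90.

n(L) = 108.0 / 175.70 = 0.6147 mol
n(R) = 106.0 / 67.00 = 1.582 mol
n(G) = 0.8962 mol
n/ν for L = 0.6147/2 = 0.3074
n/ν for R = 1.582/4 = 0.3955
n/ν for G = 0.8962/2 = 0.4481
Smallest n/ν is L → limiting reagent.
G consumed = (2/2) × 0.6147 = 0.6147 mol
G remaining = 0.8962 − 0.6147 = 0.2815 mol
mass = 0.2815 × 226.90 = 63.87 g

63.9 g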